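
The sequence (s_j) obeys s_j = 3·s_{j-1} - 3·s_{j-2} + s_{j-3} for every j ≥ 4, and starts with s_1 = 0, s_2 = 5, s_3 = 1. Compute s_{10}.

Step forward from the initial values:
s_4 = -12; s_5 = -34; s_6 = -65; s_7 = -105; s_8 = -154; s_9 = -212; s_{10} = -279.

-279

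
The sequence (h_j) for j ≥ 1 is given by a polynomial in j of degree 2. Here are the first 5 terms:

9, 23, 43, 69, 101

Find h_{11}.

1st diffs: 14, 20, 26, 32.
2nd diffs: 6, 6, 6 (constant).
So h_j = 3j^2 + 5j + 1.
Evaluating at j = 11 gives h_{11} = 419.

419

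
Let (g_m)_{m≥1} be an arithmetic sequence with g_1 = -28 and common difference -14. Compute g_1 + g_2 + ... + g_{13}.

-1456

g_m = -28 + (m - 1)·(-14).
g_{13} = -196; S = 13·(-28 + (-196))/2 = -1456.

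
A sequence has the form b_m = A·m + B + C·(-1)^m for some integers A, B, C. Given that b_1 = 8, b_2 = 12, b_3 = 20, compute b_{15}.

Plug in m = 1, 2, 3: A + B - C = 8; 2A + B + C = 12; 3A + B - C = 20.
Subtracting the first from the second: A + 2C = 4.
Subtracting the second from the third: A - 2C = 8.
Solving: C = -1, A = 6, then B = 1.
Therefore b_{15} = 90 + 1 + (-1)·(-1) = 92.

92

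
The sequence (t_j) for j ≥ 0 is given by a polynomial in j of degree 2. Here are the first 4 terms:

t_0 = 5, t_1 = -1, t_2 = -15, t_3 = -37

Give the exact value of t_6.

1st diffs: -6, -14, -22.
2nd diffs: -8, -8 (constant).
So t_j = -4j^2 - 2j + 5.
Evaluating at j = 6 gives t_6 = -151.

-151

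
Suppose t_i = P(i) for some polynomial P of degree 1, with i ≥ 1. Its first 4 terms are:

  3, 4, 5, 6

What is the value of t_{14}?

1st diffs: 1, 1, 1 (constant).
So t_i = i + 2.
Evaluating at i = 14 gives t_{14} = 16.

16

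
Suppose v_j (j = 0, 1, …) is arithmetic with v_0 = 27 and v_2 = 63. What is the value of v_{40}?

747

Common difference d = (63 - 27) / (2 - 0) = 18.
v_j = 27 + (j - 0)·18.
v_{40} = 27 + 40·18 = 747.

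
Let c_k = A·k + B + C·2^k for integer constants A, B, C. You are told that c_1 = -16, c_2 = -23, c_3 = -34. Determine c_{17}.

-262204

Write the equations: A + B + 2C = -16; 2A + B + 4C = -23; 3A + B + 8C = -34.
Subtracting the first from the second: A + 2C = -7.
Subtracting the second from the third: A + 4C = -11.
Solving: C = -2, A = -3, then B = -9.
Therefore c_{17} = -51 + (-9) + (-2)·131072 = -262204.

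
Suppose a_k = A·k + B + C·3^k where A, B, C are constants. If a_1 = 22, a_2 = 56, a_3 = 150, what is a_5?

At k = 1, 2, 3: A + B + 3C = 22; 2A + B + 9C = 56; 3A + B + 27C = 150.
Subtracting the first from the second: A + 6C = 34.
Subtracting the second from the third: A + 18C = 94.
Solving: C = 5, A = 4, then B = 3.
Hence a_5 = 4·5 + 3 + 5·243 = 1238.

1238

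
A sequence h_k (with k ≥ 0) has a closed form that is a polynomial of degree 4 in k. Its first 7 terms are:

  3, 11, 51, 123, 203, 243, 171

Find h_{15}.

-29277

1st diffs: 8, 40, 72, 80, 40, -72.
2nd diffs: 32, 32, 8, -40, -112.
3rd diffs: 0, -24, -48, -72.
4th diffs: -24, -24, -24 (constant).
So h_k = -k^4 + 6k^3 + 5k^2 - 2k + 3.
Evaluating at k = 15 gives h_{15} = -29277.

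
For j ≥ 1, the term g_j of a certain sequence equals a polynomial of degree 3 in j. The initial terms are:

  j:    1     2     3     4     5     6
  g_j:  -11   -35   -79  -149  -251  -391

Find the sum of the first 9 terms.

-3399

1st diffs: -24, -44, -70, -102, -140.
2nd diffs: -20, -26, -32, -38.
3rd diffs: -6, -6, -6 (constant).
Newton forward-difference form: g_j = -11 + (-24)·C(j-1,1) + (-20)·C(j-1,2) + (-6)·C(j-1,3).
Continuing: -575, -809, -1099.
Summing j = 1..9 (9 terms) gives -3399.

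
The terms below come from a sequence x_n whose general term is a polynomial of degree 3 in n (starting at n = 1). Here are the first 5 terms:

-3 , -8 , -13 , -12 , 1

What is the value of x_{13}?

1257

1st diffs: -5, -5, 1, 13.
2nd diffs: 0, 6, 12.
3rd diffs: 6, 6 (constant).
Newton forward-difference form: x_n = -3 + (-5)·C(n-1,1) + 6·C(n-1,3).
At n = 13: n-1 = 12, so x_{13} = -3 - 60 + 1320 = 1257.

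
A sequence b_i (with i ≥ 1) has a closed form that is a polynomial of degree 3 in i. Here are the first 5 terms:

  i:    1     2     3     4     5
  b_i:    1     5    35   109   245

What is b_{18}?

1st diffs: 4, 30, 74, 136.
2nd diffs: 26, 44, 62.
3rd diffs: 18, 18 (constant).
Newton forward-difference form: b_i = 1 + 4·C(i-1,1) + 26·C(i-1,2) + 18·C(i-1,3).
At i = 18: i-1 = 17, so b_{18} = 1 + 68 + 3536 + 12240 = 15845.

15845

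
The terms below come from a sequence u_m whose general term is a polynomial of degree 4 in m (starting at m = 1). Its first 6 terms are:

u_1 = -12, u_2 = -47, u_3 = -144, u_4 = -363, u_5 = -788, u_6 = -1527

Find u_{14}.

-39623

1st diffs: -35, -97, -219, -425, -739.
2nd diffs: -62, -122, -206, -314.
3rd diffs: -60, -84, -108.
4th diffs: -24, -24 (constant).
So u_m = -m^4 - 6m^2 - 2m - 3.
Evaluating at m = 14 gives u_{14} = -39623.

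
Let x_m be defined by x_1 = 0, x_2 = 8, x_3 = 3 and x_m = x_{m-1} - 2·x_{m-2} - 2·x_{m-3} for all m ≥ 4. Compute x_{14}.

4773

x_4 = -13;  x_5 = -35;  x_6 = -15;  …;  x_{11} = -935;  x_{12} = -83;  x_{13} = 2737;  x_{14} = 4773.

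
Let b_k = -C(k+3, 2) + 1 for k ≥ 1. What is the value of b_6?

-35

C(9, 2) = 36, so b_6 = -35.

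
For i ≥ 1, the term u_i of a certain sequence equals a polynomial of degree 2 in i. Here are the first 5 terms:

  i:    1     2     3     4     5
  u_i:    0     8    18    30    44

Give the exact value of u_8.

1st diffs: 8, 10, 12, 14.
2nd diffs: 2, 2, 2 (constant).
So u_i = i^2 + 5i - 6.
Evaluating at i = 8 gives u_8 = 98.

98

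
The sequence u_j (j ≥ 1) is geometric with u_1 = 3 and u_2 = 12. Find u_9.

Common ratio r = 4.
u_j = 3·4^(j-1).
u_9 = 3·4^8 = 196608.

196608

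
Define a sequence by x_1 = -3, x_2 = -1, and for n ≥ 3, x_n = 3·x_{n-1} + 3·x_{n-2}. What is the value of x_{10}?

x_3 = -12; x_4 = -39; x_5 = -153; x_6 = -576; x_7 = -2187; x_8 = -8289; x_9 = -31428; x_{10} = -119151.

-119151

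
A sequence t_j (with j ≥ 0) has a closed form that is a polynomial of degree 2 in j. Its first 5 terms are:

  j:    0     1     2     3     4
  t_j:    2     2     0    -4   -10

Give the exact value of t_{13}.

-154

1st diffs: 0, -2, -4, -6.
2nd diffs: -2, -2, -2 (constant).
Newton forward-difference form: t_j = 2 + (-2)·C(j,2).
At j = 13: j = 13, so t_{13} = 2 - 156 = -154.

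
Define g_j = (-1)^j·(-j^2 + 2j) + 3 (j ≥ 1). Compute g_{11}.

102

(-1)^11 = -1; -j^2 + 2j at j=11 is -99; so g_{11} = 102.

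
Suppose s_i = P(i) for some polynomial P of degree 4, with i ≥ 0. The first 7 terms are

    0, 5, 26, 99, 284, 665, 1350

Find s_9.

1st diffs: 5, 21, 73, 185, 381, 685.
2nd diffs: 16, 52, 112, 196, 304.
3rd diffs: 36, 60, 84, 108.
4th diffs: 24, 24, 24 (constant).
Newton forward-difference form: s_i = 5·C(i,1) + 16·C(i,2) + 36·C(i,3) + 24·C(i,4).
At i = 9: i = 9, so s_9 = 45 + 576 + 3024 + 3024 = 6669.

6669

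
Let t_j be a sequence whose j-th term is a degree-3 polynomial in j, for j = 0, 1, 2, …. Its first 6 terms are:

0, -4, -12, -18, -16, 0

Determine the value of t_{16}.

1st diffs: -4, -8, -6, 2, 16.
2nd diffs: -4, 2, 8, 14.
3rd diffs: 6, 6, 6 (constant).
Newton forward-difference form: t_j = (-4)·C(j,1) + (-4)·C(j,2) + 6·C(j,3).
At j = 16: j = 16, so t_{16} = -64 - 480 + 3360 = 2816.

2816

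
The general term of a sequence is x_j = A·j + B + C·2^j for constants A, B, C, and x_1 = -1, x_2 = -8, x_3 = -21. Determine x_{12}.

-12294

At j = 1, 2, 3: A + B + 2C = -1; 2A + B + 4C = -8; 3A + B + 8C = -21.
Subtracting the first from the second: A + 2C = -7.
Subtracting the second from the third: A + 4C = -13.
Solving: C = -3, A = -1, then B = 6.
Therefore x_{12} = -12 + 6 + (-3)·4096 = -12294.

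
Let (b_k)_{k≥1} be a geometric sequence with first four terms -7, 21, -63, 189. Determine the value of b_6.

Common ratio r = -3.
b_k = (-7)·(-3)^(k-1).
b_6 = (-7)·(-3)^5 = 1701.

1701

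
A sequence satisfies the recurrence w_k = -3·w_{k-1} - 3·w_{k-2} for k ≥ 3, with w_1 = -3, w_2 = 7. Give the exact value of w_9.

324

Iterate the recurrence:
w_3 = -12, w_4 = 15, w_5 = -9, w_6 = -18, w_7 = 81, w_8 = -189, w_9 = 324.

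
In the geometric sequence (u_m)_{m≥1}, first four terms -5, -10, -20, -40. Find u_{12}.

-10240

Common ratio r = 2.
u_m = (-5)·2^(m-1).
u_{12} = (-5)·2^11 = -10240.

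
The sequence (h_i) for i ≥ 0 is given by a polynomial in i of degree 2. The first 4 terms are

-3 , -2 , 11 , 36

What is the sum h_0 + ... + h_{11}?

1st diffs: 1, 13, 25.
2nd diffs: 12, 12 (constant).
So h_i = 6i^2 - 5i - 3.
Continuing: …, 73, 122, 183, 256, …, h_{11} = 668.
Summing i = 0..11 (12 terms) gives 2670.

2670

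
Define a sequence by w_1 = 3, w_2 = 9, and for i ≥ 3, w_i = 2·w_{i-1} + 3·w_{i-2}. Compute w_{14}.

w_3 = 27  w_4 = 81  w_5 = 243  …  w_{11} = 177147  w_{12} = 531441  w_{13} = 1594323  w_{14} = 4782969.
(Characteristic roots are 3 and -1.)

4782969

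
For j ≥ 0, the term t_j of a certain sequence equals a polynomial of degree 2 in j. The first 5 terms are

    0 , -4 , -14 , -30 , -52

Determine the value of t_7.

1st diffs: -4, -10, -16, -22.
2nd diffs: -6, -6, -6 (constant).
Newton forward-difference form: t_j = (-4)·C(j,1) + (-6)·C(j,2).
At j = 7: j = 7, so t_7 = -28 - 126 = -154.

-154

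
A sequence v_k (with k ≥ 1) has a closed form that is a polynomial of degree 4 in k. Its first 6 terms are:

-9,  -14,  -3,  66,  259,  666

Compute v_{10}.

7074

1st diffs: -5, 11, 69, 193, 407.
2nd diffs: 16, 58, 124, 214.
3rd diffs: 42, 66, 90.
4th diffs: 24, 24 (constant).
So v_k = k^4 - 3k^3 + k^2 - 2k - 6.
Evaluating at k = 10 gives v_{10} = 7074.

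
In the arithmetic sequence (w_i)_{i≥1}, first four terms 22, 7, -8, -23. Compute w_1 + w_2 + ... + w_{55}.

-21065

Common difference d = -15.
w_i = 22 + (i - 1)·(-15).
w_{55} = -788; S = 55·(22 + (-788))/2 = -21065.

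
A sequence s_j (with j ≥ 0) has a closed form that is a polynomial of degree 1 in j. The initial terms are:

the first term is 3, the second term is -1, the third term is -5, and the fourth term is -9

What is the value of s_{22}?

1st diffs: -4, -4, -4 (constant).
So s_j = -4j + 3.
Evaluating at j = 22 gives s_{22} = -85.

-85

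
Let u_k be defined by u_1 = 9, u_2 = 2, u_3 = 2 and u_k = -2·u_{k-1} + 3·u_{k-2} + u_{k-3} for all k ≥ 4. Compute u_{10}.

4082

Compute successive terms:
u_4 = 11; u_5 = -14; u_6 = 63; u_7 = -157; u_8 = 489; u_9 = -1386; u_{10} = 4082.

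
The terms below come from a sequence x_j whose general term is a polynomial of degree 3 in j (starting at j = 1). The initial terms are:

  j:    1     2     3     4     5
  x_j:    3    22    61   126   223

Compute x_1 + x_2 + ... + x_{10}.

1st diffs: 19, 39, 65, 97.
2nd diffs: 20, 26, 32.
3rd diffs: 6, 6 (constant).
Newton forward-difference form: x_j = 3 + 19·C(j-1,1) + 20·C(j-1,2) + 6·C(j-1,3).
Continuing: …, 358, 537, 766, 1051, …, x_{10} = 1398.
Summing j = 1..10 (10 terms) gives 4545.

4545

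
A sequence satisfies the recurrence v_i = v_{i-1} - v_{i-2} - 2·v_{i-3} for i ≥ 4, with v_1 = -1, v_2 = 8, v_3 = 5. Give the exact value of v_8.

v_4 = -1; v_5 = -22; v_6 = -31; v_7 = -7; v_8 = 68.

68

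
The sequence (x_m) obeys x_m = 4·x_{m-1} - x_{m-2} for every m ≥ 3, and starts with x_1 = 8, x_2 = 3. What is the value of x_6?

179

Applying the relation repeatedly:
x_3 = 4; x_4 = 13; x_5 = 48; x_6 = 179.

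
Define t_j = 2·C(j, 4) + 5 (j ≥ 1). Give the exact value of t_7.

C(7, 4) = 35, so t_7 = 75.

75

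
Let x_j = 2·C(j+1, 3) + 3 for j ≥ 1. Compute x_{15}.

1123

C(16, 3) = 560, so x_{15} = 1123.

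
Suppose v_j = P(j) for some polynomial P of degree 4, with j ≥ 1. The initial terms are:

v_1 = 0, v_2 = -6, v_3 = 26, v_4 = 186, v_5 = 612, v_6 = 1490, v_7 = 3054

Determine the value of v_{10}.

1st diffs: -6, 32, 160, 426, 878, 1564.
2nd diffs: 38, 128, 266, 452, 686.
3rd diffs: 90, 138, 186, 234.
4th diffs: 48, 48, 48 (constant).
Newton forward-difference form: v_j = (-6)·C(j-1,1) + 38·C(j-1,2) + 90·C(j-1,3) + 48·C(j-1,4).
At j = 10: j-1 = 9, so v_{10} = -54 + 1368 + 7560 + 6048 = 14922.

14922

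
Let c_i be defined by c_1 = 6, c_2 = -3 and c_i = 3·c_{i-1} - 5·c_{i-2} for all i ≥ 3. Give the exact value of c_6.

177

Compute successive terms:
c_3 = -39; c_4 = -102; c_5 = -111; c_6 = 177.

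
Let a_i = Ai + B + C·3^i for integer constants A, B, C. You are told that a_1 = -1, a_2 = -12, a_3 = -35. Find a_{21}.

The three given values yield: A + B + 3C = -1; 2A + B + 9C = -12; 3A + B + 27C = -35.
Subtracting the first from the second: A + 6C = -11.
Subtracting the second from the third: A + 18C = -23.
Solving: C = -1, A = -5, then B = 7.
Therefore a_{21} = -105 + 7 + (-1)·10460353203 = -10460353301.

-10460353301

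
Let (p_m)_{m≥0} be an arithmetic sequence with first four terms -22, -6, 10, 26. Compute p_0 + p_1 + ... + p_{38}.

10998

Common difference d = 16.
p_m = -22 + (m - 0)·16.
p_{38} = 586; S = 39·(-22 + 586)/2 = 10998.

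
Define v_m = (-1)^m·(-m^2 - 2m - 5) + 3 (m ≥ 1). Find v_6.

(-1)^6 = 1; -m^2 - 2m - 5 at m=6 is -53; so v_6 = -50.

-50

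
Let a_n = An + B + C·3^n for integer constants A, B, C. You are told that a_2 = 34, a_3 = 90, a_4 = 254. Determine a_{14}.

14348938

At n = 2, 3, 4: 2A + B + 9C = 34; 3A + B + 27C = 90; 4A + B + 81C = 254.
Subtracting the first from the second: A + 18C = 56.
Subtracting the second from the third: A + 54C = 164.
Solving: C = 3, A = 2, then B = 3.
Hence a_{14} = 2·14 + 3 + 3·4782969 = 14348938.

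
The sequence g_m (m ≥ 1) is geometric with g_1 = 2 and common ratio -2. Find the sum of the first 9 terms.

g_m = 2·(-2)^(m-1).
S = 2·((-2)^9 - 1)/(-2 - 1) = 2·(-512 - 1)/(-3) = 342.

342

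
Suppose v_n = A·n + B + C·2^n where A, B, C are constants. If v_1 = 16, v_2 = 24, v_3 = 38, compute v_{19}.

Plug in n = 1, 2, 3: A + B + 2C = 16; 2A + B + 4C = 24; 3A + B + 8C = 38.
Subtracting the first from the second: A + 2C = 8.
Subtracting the second from the third: A + 4C = 14.
Solving: C = 3, A = 2, then B = 8.
So v_n = 2·n + 8 + 3·2^n; at n=19 this is 1572910.

1572910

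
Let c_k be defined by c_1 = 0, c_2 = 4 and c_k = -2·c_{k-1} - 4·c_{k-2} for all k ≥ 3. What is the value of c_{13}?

Compute successive terms:
c_3 = -8;  c_4 = 0;  c_5 = 32;  …;  c_{10} = 0;  c_{11} = 2048;  c_{12} = -4096;  c_{13} = 0.

0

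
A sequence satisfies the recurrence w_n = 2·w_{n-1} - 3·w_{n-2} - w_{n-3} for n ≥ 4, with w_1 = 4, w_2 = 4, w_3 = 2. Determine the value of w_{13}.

-1858

Iterate the recurrence:
w_4 = -12  w_5 = -34  w_6 = -34  w_7 = 46  w_8 = 228  w_9 = 352  w_{10} = -26  w_{11} = -1336  w_{12} = -2946  w_{13} = -1858.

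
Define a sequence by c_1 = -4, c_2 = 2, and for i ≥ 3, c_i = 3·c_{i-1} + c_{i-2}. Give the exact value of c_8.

938

c_3 = 2  c_4 = 8  c_5 = 26  c_6 = 86  c_7 = 284  c_8 = 938.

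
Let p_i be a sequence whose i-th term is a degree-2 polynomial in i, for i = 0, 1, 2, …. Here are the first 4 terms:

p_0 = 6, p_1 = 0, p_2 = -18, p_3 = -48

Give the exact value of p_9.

-480

1st diffs: -6, -18, -30.
2nd diffs: -12, -12 (constant).
Newton forward-difference form: p_i = 6 + (-6)·C(i,1) + (-12)·C(i,2).
At i = 9: i = 9, so p_9 = 6 - 54 - 432 = -480.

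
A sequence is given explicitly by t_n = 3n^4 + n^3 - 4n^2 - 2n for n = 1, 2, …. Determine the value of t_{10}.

t_{10} = 3·10^4 + 1·10^3 - 4·10^2 - 2·10 = 30580.

30580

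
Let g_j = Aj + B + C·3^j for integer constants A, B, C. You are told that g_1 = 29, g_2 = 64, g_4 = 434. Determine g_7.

At j = 1, 2, 4: A + B + 3C = 29; 2A + B + 9C = 64; 4A + B + 81C = 434.
Subtracting the first from the second: A + 6C = 35.
Subtracting the second from the third: 2A + 72C = 370.
Solving: C = 5, A = 5, then B = 9.
Hence g_7 = 5·7 + 9 + 5·2187 = 10979.

10979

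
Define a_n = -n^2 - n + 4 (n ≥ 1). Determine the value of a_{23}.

-548

a_{23} = -1·23^2 - 1·23 + 4 = -548.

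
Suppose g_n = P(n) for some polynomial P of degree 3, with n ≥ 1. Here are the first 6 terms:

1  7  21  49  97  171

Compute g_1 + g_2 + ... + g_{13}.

7059

1st diffs: 6, 14, 28, 48, 74.
2nd diffs: 8, 14, 20, 26.
3rd diffs: 6, 6, 6 (constant).
Newton forward-difference form: g_n = 1 + 6·C(n-1,1) + 8·C(n-1,2) + 6·C(n-1,3).
Continuing: …, 277, 421, 609, 847, …, g_{13} = 1921.
Summing n = 1..13 (13 terms) gives 7059.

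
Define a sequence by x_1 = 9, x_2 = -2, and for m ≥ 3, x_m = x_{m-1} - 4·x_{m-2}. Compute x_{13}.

Compute successive terms:
x_3 = -38;  x_4 = -30;  x_5 = 122;  …;  x_{10} = 4626;  x_{11} = 5546;  x_{12} = -12958;  x_{13} = -35142.

-35142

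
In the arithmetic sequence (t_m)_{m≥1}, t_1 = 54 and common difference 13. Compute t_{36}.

t_m = 54 + (m - 1)·13.
t_{36} = 54 + 35·13 = 509.

509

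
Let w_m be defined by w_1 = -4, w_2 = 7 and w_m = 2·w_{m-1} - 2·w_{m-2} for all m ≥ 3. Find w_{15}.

-1408

Step forward from the initial values:
w_3 = 22, w_4 = 30, w_5 = 16, …, w_{12} = 480, w_{13} = 256, w_{14} = -448, w_{15} = -1408.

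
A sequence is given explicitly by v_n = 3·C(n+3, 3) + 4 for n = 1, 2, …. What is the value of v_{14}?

C(17, 3) = 680, so v_{14} = 2044.

2044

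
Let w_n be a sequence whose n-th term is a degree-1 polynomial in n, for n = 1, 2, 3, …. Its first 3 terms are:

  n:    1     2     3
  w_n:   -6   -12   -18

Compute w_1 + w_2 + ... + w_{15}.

1st diffs: -6, -6 (constant).
So w_n = -6n.
Continuing: …, -24, -30, -36, -42, …, w_{15} = -90.
Summing n = 1..15 (15 terms) gives -720.

-720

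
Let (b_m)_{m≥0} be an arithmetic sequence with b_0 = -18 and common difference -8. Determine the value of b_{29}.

-250

b_m = -18 + (m - 0)·(-8).
b_{29} = -18 + 29·(-8) = -250.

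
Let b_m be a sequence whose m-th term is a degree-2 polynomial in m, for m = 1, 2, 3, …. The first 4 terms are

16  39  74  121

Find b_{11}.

786

1st diffs: 23, 35, 47.
2nd diffs: 12, 12 (constant).
So b_m = 6m^2 + 5m + 5.
Evaluating at m = 11 gives b_{11} = 786.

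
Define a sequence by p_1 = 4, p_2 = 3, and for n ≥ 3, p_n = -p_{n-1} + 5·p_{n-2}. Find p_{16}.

-4402322

p_3 = 17; p_4 = -2; p_5 = 87; …; p_{13} = 206692; p_{14} = -561477; p_{15} = 1594937; p_{16} = -4402322.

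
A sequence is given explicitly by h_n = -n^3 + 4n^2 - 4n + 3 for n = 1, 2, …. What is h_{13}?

h_{13} = -1·13^3 + 4·13^2 - 4·13 + 3 = -1570.

-1570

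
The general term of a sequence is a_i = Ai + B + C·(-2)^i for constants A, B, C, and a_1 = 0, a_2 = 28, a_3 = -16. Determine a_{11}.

The three given values yield: A + B - 2C = 0; 2A + B + 4C = 28; 3A + B - 8C = -16.
Subtracting the first from the second: A + 6C = 28.
Subtracting the second from the third: A - 12C = -44.
Solving: C = 4, A = 4, then B = 4.
Hence a_{11} = 4·11 + 4 + 4·(-2048) = -8144.

-8144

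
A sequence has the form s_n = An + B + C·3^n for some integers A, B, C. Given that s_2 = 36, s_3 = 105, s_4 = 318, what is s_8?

The three given values yield: 2A + B + 9C = 36; 3A + B + 27C = 105; 4A + B + 81C = 318.
Subtracting the first from the second: A + 18C = 69.
Subtracting the second from the third: A + 54C = 213.
Solving: C = 4, A = -3, then B = 6.
Therefore s_8 = -24 + 6 + 4·6561 = 26226.

26226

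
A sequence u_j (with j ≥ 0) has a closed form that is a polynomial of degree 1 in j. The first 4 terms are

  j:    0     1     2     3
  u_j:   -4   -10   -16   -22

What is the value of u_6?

-40

1st diffs: -6, -6, -6 (constant).
So u_j = -6j - 4.
Evaluating at j = 6 gives u_6 = -40.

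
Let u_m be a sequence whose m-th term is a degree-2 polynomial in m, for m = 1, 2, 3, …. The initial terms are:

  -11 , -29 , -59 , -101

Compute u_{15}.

-1355

1st diffs: -18, -30, -42.
2nd diffs: -12, -12 (constant).
So u_m = -6m^2 - 5.
Evaluating at m = 15 gives u_{15} = -1355.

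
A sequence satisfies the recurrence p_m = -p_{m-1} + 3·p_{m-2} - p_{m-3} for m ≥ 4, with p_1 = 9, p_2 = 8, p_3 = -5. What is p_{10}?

Applying the relation repeatedly:
p_4 = 20, p_5 = -43, p_6 = 108, p_7 = -257, p_8 = 624, p_9 = -1503, p_{10} = 3632.

3632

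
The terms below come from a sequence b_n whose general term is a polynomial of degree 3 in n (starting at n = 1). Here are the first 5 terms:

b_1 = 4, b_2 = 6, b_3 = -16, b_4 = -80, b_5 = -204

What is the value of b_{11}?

-3216

1st diffs: 2, -22, -64, -124.
2nd diffs: -24, -42, -60.
3rd diffs: -18, -18 (constant).
So b_n = -3n^3 + 6n^2 + 5n - 4.
Evaluating at n = 11 gives b_{11} = -3216.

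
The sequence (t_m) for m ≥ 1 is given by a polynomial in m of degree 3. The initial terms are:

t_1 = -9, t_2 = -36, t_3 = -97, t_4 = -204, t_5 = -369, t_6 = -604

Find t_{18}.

1st diffs: -27, -61, -107, -165, -235.
2nd diffs: -34, -46, -58, -70.
3rd diffs: -12, -12, -12 (constant).
Newton forward-difference form: t_m = -9 + (-27)·C(m-1,1) + (-34)·C(m-1,2) + (-12)·C(m-1,3).
At m = 18: m-1 = 17, so t_{18} = -9 - 459 - 4624 - 8160 = -13252.

-13252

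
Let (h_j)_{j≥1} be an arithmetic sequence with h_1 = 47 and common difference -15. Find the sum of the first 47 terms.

-14006

h_j = 47 + (j - 1)·(-15).
h_{47} = -643; S = 47·(47 + (-643))/2 = -14006.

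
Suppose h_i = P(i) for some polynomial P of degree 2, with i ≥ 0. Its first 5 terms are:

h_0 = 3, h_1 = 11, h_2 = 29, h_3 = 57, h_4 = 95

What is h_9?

435

1st diffs: 8, 18, 28, 38.
2nd diffs: 10, 10, 10 (constant).
Newton forward-difference form: h_i = 3 + 8·C(i,1) + 10·C(i,2).
At i = 9: i = 9, so h_9 = 3 + 72 + 360 = 435.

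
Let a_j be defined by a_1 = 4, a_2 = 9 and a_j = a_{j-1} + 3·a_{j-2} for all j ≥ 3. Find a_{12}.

a_3 = 21;  a_4 = 48;  a_5 = 111;  a_6 = 255;  a_7 = 588;  a_8 = 1353;  a_9 = 3117;  a_{10} = 7176;  a_{11} = 16527;  a_{12} = 38055.

38055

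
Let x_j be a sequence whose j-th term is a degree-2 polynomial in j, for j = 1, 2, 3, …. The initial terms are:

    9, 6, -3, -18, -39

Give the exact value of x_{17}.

-759

1st diffs: -3, -9, -15, -21.
2nd diffs: -6, -6, -6 (constant).
Newton forward-difference form: x_j = 9 + (-3)·C(j-1,1) + (-6)·C(j-1,2).
At j = 17: j-1 = 16, so x_{17} = 9 - 48 - 720 = -759.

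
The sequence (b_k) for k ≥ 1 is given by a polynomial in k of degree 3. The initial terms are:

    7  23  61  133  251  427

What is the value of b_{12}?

3373

1st diffs: 16, 38, 72, 118, 176.
2nd diffs: 22, 34, 46, 58.
3rd diffs: 12, 12, 12 (constant).
Newton forward-difference form: b_k = 7 + 16·C(k-1,1) + 22·C(k-1,2) + 12·C(k-1,3).
At k = 12: k-1 = 11, so b_{12} = 7 + 176 + 1210 + 1980 = 3373.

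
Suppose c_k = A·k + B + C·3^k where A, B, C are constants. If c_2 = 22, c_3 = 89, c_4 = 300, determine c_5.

943

Write the equations: 2A + B + 9C = 22; 3A + B + 27C = 89; 4A + B + 81C = 300.
Subtracting the first from the second: A + 18C = 67.
Subtracting the second from the third: A + 54C = 211.
Solving: C = 4, A = -5, then B = -4.
Hence c_5 = -5·5 + (-4) + 4·243 = 943.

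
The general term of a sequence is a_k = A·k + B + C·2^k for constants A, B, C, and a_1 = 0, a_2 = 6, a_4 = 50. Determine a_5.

The three given values yield: A + B + 2C = 0; 2A + B + 4C = 6; 4A + B + 16C = 50.
Subtracting the first from the second: A + 2C = 6.
Subtracting the second from the third: 2A + 12C = 44.
Solving: C = 4, A = -2, then B = -6.
So a_k = -2·k + (-6) + 4·2^k; at k=5 this is 112.

112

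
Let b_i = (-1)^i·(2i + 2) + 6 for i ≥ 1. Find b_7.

(-1)^7 = -1; 2i + 2 at i=7 is 16; so b_7 = -10.

-10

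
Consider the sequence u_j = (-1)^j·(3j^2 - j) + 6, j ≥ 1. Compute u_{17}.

-844

(-1)^17 = -1; 3j^2 - j at j=17 is 850; so u_{17} = -844.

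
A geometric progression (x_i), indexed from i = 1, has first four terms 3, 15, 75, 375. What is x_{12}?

Common ratio r = 5.
x_i = 3·5^(i-1).
x_{12} = 3·5^11 = 146484375.

146484375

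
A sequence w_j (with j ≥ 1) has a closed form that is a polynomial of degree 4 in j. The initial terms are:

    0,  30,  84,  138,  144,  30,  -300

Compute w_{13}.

-15216

1st diffs: 30, 54, 54, 6, -114, -330.
2nd diffs: 24, 0, -48, -120, -216.
3rd diffs: -24, -48, -72, -96.
4th diffs: -24, -24, -24 (constant).
So w_j = -j^4 + 6j^3 + j^2 - 6.
Evaluating at j = 13 gives w_{13} = -15216.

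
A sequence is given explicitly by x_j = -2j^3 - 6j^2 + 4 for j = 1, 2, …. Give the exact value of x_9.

x_9 = -2·9^3 - 6·9^2 + 4 = -1940.

-1940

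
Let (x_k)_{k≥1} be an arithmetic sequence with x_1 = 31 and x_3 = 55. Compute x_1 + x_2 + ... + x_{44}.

12716

Common difference d = (55 - 31) / (3 - 1) = 12.
x_k = 31 + (k - 1)·12.
x_{44} = 547; S = 44·(31 + 547)/2 = 12716.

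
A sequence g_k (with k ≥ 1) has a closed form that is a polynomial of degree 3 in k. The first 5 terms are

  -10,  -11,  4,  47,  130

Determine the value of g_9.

1102

1st diffs: -1, 15, 43, 83.
2nd diffs: 16, 28, 40.
3rd diffs: 12, 12 (constant).
Newton forward-difference form: g_k = -10 + (-1)·C(k-1,1) + 16·C(k-1,2) + 12·C(k-1,3).
At k = 9: k-1 = 8, so g_9 = -10 - 8 + 448 + 672 = 1102.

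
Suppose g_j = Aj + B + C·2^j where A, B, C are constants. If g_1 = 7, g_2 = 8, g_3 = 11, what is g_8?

Write the equations: A + B + 2C = 7; 2A + B + 4C = 8; 3A + B + 8C = 11.
Subtracting the first from the second: A + 2C = 1.
Subtracting the second from the third: A + 4C = 3.
Solving: C = 1, A = -1, then B = 6.
So g_j = -1·j + 6 + 1·2^j; at j=8 this is 254.

254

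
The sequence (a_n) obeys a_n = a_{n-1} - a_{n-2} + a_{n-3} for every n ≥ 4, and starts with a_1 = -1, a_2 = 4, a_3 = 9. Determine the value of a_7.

9

Applying the relation repeatedly:
a_4 = 4, a_5 = -1, a_6 = 4, a_7 = 9.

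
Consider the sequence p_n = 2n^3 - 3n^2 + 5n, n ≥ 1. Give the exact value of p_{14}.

4970

p_{14} = 2·14^3 - 3·14^2 + 5·14 = 4970.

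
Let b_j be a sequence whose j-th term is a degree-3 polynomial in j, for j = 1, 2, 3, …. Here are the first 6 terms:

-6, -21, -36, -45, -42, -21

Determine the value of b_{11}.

1st diffs: -15, -15, -9, 3, 21.
2nd diffs: 0, 6, 12, 18.
3rd diffs: 6, 6, 6 (constant).
Newton forward-difference form: b_j = -6 + (-15)·C(j-1,1) + 6·C(j-1,3).
At j = 11: j-1 = 10, so b_{11} = -6 - 150 + 720 = 564.

564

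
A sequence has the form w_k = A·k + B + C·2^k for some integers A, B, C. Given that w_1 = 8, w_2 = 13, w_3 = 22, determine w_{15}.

65554

The three given values yield: A + B + 2C = 8; 2A + B + 4C = 13; 3A + B + 8C = 22.
Subtracting the first from the second: A + 2C = 5.
Subtracting the second from the third: A + 4C = 9.
Solving: C = 2, A = 1, then B = 3.
Therefore w_{15} = 15 + 3 + 2·32768 = 65554.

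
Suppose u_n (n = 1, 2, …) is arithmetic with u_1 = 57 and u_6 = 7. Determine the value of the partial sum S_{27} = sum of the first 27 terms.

-1971

Common difference d = (7 - 57) / (6 - 1) = -10.
u_n = 57 + (n - 1)·(-10).
u_{27} = -203; S = 27·(57 + (-203))/2 = -1971.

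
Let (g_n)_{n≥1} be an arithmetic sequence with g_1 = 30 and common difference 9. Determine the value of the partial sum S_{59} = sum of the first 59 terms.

17169

g_n = 30 + (n - 1)·9.
g_{59} = 552; S = 59·(30 + 552)/2 = 17169.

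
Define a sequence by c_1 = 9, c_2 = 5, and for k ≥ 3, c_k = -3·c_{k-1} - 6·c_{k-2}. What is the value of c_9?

c_3 = -69, c_4 = 177, c_5 = -117, c_6 = -711, c_7 = 2835, c_8 = -4239, c_9 = -4293.

-4293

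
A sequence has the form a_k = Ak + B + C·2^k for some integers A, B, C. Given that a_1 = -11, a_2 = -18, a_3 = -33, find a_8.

-1020

Plug in k = 1, 2, 3: A + B + 2C = -11; 2A + B + 4C = -18; 3A + B + 8C = -33.
Subtracting the first from the second: A + 2C = -7.
Subtracting the second from the third: A + 4C = -15.
Solving: C = -4, A = 1, then B = -4.
Hence a_8 = 1·8 + (-4) + (-4)·256 = -1020.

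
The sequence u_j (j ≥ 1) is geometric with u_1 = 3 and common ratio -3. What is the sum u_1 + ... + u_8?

u_j = 3·(-3)^(j-1).
S = 3·((-3)^8 - 1)/(-3 - 1) = 3·(6561 - 1)/(-4) = -4920.

-4920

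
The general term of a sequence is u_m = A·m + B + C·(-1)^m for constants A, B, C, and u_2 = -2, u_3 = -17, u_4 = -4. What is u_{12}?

-12

The three given values yield: 2A + B + C = -2; 3A + B - C = -17; 4A + B + C = -4.
Subtracting the first from the second: A - 2C = -15.
Subtracting the second from the third: A + 2C = 13.
Solving: C = 7, A = -1, then B = -7.
Therefore u_{12} = -12 + (-7) + 7·1 = -12.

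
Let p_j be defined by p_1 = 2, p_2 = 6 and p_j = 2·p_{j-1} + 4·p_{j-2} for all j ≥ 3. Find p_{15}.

26165248

Compute successive terms:
p_3 = 20, p_4 = 64, p_5 = 208, …, p_{12} = 772096, p_{13} = 2498560, p_{14} = 8085504, p_{15} = 26165248.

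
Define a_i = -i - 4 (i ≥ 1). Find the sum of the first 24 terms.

-396

Over i = 1..24: Σi = 300.
Total = (-1)·300 + (-4)·24 = -396.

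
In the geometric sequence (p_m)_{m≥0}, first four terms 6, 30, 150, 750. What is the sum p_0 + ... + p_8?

Common ratio r = 5.
p_m = 6·5^(m-0).
S = 6·(5^9 - 1)/(5 - 1) = 6·(1953125 - 1)/(4) = 2929686.

2929686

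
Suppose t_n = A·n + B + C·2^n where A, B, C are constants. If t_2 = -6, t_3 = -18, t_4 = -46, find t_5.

Write the equations: 2A + B + 4C = -6; 3A + B + 8C = -18; 4A + B + 16C = -46.
Subtracting the first from the second: A + 4C = -12.
Subtracting the second from the third: A + 8C = -28.
Solving: C = -4, A = 4, then B = 2.
So t_n = 4·n + 2 + (-4)·2^n; at n=5 this is -106.

-106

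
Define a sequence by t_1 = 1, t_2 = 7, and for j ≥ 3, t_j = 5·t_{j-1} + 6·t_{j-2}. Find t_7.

Step forward from the initial values:
t_3 = 41;  t_4 = 247;  t_5 = 1481;  t_6 = 8887;  t_7 = 53321.
(Characteristic roots are 6 and -1.)

53321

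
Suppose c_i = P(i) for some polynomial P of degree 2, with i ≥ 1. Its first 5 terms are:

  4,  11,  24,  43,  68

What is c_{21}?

1st diffs: 7, 13, 19, 25.
2nd diffs: 6, 6, 6 (constant).
Newton forward-difference form: c_i = 4 + 7·C(i-1,1) + 6·C(i-1,2).
At i = 21: i-1 = 20, so c_{21} = 4 + 140 + 1140 = 1284.

1284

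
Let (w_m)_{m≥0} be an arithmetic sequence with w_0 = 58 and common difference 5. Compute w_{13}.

123

w_m = 58 + (m - 0)·5.
w_{13} = 58 + 13·5 = 123.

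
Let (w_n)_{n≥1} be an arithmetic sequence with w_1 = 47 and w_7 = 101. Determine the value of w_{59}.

Common difference d = (101 - 47) / (7 - 1) = 9.
w_n = 47 + (n - 1)·9.
w_{59} = 47 + 58·9 = 569.

569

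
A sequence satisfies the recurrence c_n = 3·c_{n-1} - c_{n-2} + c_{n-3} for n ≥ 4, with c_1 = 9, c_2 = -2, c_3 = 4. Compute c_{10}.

9994

Step forward from the initial values:
c_4 = 23  c_5 = 63  c_6 = 170  c_7 = 470  c_8 = 1303  c_9 = 3609  c_{10} = 9994.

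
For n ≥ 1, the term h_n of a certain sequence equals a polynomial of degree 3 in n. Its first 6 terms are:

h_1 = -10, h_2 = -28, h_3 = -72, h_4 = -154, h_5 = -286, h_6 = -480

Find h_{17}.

-10138

1st diffs: -18, -44, -82, -132, -194.
2nd diffs: -26, -38, -50, -62.
3rd diffs: -12, -12, -12 (constant).
Newton forward-difference form: h_n = -10 + (-18)·C(n-1,1) + (-26)·C(n-1,2) + (-12)·C(n-1,3).
At n = 17: n-1 = 16, so h_{17} = -10 - 288 - 3120 - 6720 = -10138.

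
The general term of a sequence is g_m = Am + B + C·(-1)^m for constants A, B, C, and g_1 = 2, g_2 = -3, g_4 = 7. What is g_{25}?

The three given values yield: A + B - C = 2; 2A + B + C = -3; 4A + B + C = 7.
Subtracting the first from the second: A + 2C = -5.
Subtracting the second from the third: 2A = 10.
Solving: C = -5, A = 5, then B = -8.
Hence g_{25} = 5·25 + (-8) + (-5)·(-1) = 122.

122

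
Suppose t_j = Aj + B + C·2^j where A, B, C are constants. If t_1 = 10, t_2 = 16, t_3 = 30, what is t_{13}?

32746

Write the equations: A + B + 2C = 10; 2A + B + 4C = 16; 3A + B + 8C = 30.
Subtracting the first from the second: A + 2C = 6.
Subtracting the second from the third: A + 4C = 14.
Solving: C = 4, A = -2, then B = 4.
Hence t_{13} = -2·13 + 4 + 4·8192 = 32746.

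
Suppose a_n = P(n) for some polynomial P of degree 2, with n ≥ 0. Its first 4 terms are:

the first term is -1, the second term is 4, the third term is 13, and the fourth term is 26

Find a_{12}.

323

1st diffs: 5, 9, 13.
2nd diffs: 4, 4 (constant).
So a_n = 2n^2 + 3n - 1.
Evaluating at n = 12 gives a_{12} = 323.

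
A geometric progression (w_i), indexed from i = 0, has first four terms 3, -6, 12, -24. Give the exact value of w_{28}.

805306368

Common ratio r = -2.
w_i = 3·(-2)^(i-0).
w_{28} = 3·(-2)^28 = 805306368.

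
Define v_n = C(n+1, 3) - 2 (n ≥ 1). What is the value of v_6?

C(7, 3) = 35, so v_6 = 33.

33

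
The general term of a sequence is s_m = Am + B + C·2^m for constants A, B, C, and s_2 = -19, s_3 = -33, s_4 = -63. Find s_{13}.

Plug in m = 2, 3, 4: 2A + B + 4C = -19; 3A + B + 8C = -33; 4A + B + 16C = -63.
Subtracting the first from the second: A + 4C = -14.
Subtracting the second from the third: A + 8C = -30.
Solving: C = -4, A = 2, then B = -7.
So s_m = 2·m + (-7) + (-4)·2^m; at m=13 this is -32749.

-32749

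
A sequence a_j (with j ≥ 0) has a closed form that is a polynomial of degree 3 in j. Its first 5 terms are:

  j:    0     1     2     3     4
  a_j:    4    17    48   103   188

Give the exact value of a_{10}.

1664

1st diffs: 13, 31, 55, 85.
2nd diffs: 18, 24, 30.
3rd diffs: 6, 6 (constant).
Newton forward-difference form: a_j = 4 + 13·C(j,1) + 18·C(j,2) + 6·C(j,3).
At j = 10: j = 10, so a_{10} = 4 + 130 + 810 + 720 = 1664.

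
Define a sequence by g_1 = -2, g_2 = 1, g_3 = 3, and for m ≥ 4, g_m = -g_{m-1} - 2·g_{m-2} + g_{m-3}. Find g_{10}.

-91

g_4 = -7  g_5 = 2  g_6 = 15  g_7 = -26  g_8 = -2  g_9 = 69  g_{10} = -91.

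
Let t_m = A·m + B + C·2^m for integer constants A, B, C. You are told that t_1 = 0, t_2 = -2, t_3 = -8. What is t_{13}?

-16356

Plug in m = 1, 2, 3: A + B + 2C = 0; 2A + B + 4C = -2; 3A + B + 8C = -8.
Subtracting the first from the second: A + 2C = -2.
Subtracting the second from the third: A + 4C = -6.
Solving: C = -2, A = 2, then B = 2.
So t_m = 2·m + 2 + (-2)·2^m; at m=13 this is -16356.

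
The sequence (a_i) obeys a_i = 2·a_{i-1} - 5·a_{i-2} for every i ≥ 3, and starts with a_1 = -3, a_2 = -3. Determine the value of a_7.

Applying the relation repeatedly:
a_3 = 9;  a_4 = 33;  a_5 = 21;  a_6 = -123;  a_7 = -351.

-351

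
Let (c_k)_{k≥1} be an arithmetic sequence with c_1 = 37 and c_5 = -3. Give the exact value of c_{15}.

-103

Common difference d = (-3 - 37) / (5 - 1) = -10.
c_k = 37 + (k - 1)·(-10).
c_{15} = 37 + 14·(-10) = -103.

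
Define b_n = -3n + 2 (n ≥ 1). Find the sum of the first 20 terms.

Over n = 1..20: Σn = 210.
Total = (-3)·210 + (2)·20 = -590.

-590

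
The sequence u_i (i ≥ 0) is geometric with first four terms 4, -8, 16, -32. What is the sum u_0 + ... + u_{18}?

699052

Common ratio r = -2.
u_i = 4·(-2)^(i-0).
S = 4·((-2)^19 - 1)/(-2 - 1) = 4·(-524288 - 1)/(-3) = 699052.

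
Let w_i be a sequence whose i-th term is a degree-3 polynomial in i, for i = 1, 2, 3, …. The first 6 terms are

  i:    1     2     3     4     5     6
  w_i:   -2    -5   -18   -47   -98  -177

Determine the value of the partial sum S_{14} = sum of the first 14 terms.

-9947

1st diffs: -3, -13, -29, -51, -79.
2nd diffs: -10, -16, -22, -28.
3rd diffs: -6, -6, -6 (constant).
So w_i = -i^3 + i^2 + i - 3.
Continuing: …, -290, -443, -642, -893, …, w_{14} = -2537.
Summing i = 1..14 (14 terms) gives -9947.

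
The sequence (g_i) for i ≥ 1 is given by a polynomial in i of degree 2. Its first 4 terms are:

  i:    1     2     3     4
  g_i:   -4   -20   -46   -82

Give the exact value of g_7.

-250

1st diffs: -16, -26, -36.
2nd diffs: -10, -10 (constant).
Newton forward-difference form: g_i = -4 + (-16)·C(i-1,1) + (-10)·C(i-1,2).
At i = 7: i-1 = 6, so g_7 = -4 - 96 - 150 = -250.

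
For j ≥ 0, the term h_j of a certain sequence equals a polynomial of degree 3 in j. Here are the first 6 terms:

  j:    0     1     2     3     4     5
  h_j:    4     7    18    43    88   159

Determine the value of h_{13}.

2383

1st diffs: 3, 11, 25, 45, 71.
2nd diffs: 8, 14, 20, 26.
3rd diffs: 6, 6, 6 (constant).
Newton forward-difference form: h_j = 4 + 3·C(j,1) + 8·C(j,2) + 6·C(j,3).
At j = 13: j = 13, so h_{13} = 4 + 39 + 624 + 1716 = 2383.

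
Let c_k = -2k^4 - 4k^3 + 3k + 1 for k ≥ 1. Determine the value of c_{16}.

-147407

c_{16} = -2·16^4 - 4·16^3 + 3·16 + 1 = -147407.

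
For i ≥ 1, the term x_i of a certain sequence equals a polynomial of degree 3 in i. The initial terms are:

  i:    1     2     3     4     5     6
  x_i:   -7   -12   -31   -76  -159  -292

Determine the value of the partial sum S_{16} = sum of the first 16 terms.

-30392

1st diffs: -5, -19, -45, -83, -133.
2nd diffs: -14, -26, -38, -50.
3rd diffs: -12, -12, -12 (constant).
Newton forward-difference form: x_i = -7 + (-5)·C(i-1,1) + (-14)·C(i-1,2) + (-12)·C(i-1,3).
Continuing: …, -487, -756, -1111, -1564, …, x_{16} = -7012.
Summing i = 1..16 (16 terms) gives -30392.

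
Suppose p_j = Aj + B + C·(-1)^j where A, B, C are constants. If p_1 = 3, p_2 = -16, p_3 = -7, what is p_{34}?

-176

Plug in j = 1, 2, 3: A + B - C = 3; 2A + B + C = -16; 3A + B - C = -7.
Subtracting the first from the second: A + 2C = -19.
Subtracting the second from the third: A - 2C = 9.
Solving: C = -7, A = -5, then B = 1.
Therefore p_{34} = -170 + 1 + (-7)·1 = -176.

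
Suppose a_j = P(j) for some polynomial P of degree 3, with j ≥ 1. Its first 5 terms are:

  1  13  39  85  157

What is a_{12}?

1st diffs: 12, 26, 46, 72.
2nd diffs: 14, 20, 26.
3rd diffs: 6, 6 (constant).
Newton forward-difference form: a_j = 1 + 12·C(j-1,1) + 14·C(j-1,2) + 6·C(j-1,3).
At j = 12: j-1 = 11, so a_{12} = 1 + 132 + 770 + 990 = 1893.

1893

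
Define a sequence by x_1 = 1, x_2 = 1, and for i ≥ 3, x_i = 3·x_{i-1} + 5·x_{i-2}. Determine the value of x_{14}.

50352121

Iterate the recurrence:
x_3 = 8  x_4 = 29  x_5 = 127  …  x_{11} = 683243  x_{12} = 2864534  x_{13} = 12009817  x_{14} = 50352121.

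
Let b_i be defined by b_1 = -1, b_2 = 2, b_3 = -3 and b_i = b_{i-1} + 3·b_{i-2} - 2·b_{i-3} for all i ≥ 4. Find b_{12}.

Step forward from the initial values:
b_4 = 5, b_5 = -8, b_6 = 13, b_7 = -21, b_8 = 34, b_9 = -55, b_{10} = 89, b_{11} = -144, b_{12} = 233.

233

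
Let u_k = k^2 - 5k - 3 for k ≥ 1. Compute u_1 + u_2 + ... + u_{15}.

Over k = 1..15: Σk = 120, Σk² = 1240.
Total = (1)·1240 + (-5)·120 + (-3)·15 = 595.

595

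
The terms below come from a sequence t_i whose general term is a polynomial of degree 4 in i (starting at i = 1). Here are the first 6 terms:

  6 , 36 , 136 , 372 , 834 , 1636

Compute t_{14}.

41892

1st diffs: 30, 100, 236, 462, 802.
2nd diffs: 70, 136, 226, 340.
3rd diffs: 66, 90, 114.
4th diffs: 24, 24 (constant).
So t_i = i^4 + i^3 + 4i^2 - 4i + 4.
Evaluating at i = 14 gives t_{14} = 41892.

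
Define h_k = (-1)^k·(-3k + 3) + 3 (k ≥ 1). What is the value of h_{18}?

-48

(-1)^18 = 1; -3k + 3 at k=18 is -51; so h_{18} = -48.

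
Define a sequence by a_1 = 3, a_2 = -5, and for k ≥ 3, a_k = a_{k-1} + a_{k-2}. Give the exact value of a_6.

-16

Step forward from the initial values:
a_3 = -2, a_4 = -7, a_5 = -9, a_6 = -16.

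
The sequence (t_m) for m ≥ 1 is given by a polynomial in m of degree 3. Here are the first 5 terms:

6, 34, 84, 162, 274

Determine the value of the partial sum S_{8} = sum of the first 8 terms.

2484

1st diffs: 28, 50, 78, 112.
2nd diffs: 22, 28, 34.
3rd diffs: 6, 6 (constant).
Newton forward-difference form: t_m = 6 + 28·C(m-1,1) + 22·C(m-1,2) + 6·C(m-1,3).
Continuing: 426, 624, 874.
Summing m = 1..8 (8 terms) gives 2484.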